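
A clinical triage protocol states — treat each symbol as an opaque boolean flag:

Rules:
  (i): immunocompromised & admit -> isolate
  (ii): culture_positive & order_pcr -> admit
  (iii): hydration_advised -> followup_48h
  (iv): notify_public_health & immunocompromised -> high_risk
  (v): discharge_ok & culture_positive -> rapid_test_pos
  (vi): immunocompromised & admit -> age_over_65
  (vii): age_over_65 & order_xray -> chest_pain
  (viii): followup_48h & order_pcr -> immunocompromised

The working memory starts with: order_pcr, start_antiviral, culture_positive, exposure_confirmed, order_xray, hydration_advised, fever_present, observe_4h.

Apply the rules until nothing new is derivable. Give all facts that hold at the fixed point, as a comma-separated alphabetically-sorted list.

admit, age_over_65, chest_pain, culture_positive, exposure_confirmed, fever_present, followup_48h, hydration_advised, immunocompromised, isolate, observe_4h, order_pcr, order_xray, start_antiviral

[1] (ii) [culture_positive & order_pcr -> admit]; (iii) [hydration_advised -> followup_48h]. ⇒ new: admit, followup_48h.
[2] (viii) [followup_48h & order_pcr -> immunocompromised]. ⇒ new: immunocompromised.
[3] (i) [immunocompromised & admit -> isolate]; (vi) [immunocompromised & admit -> age_over_65]. ⇒ new: isolate, age_over_65.
[4] (vii) [age_over_65 & order_xray -> chest_pain]. ⇒ new: chest_pain.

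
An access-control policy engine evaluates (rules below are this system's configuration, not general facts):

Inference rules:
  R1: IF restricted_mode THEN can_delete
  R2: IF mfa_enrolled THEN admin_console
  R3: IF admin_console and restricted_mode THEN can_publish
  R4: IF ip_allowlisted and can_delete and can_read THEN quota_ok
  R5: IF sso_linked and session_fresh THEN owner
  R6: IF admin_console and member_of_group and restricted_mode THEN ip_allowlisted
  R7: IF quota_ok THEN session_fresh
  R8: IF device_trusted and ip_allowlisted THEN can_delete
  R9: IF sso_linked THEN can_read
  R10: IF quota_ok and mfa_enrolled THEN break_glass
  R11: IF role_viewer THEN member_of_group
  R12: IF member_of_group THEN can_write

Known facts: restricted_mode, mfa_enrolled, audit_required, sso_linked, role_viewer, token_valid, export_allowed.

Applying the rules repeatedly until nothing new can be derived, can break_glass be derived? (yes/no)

Round 1 fires R1, R2, R9, R11, giving can_delete, admin_console, can_read, member_of_group.
Round 2 fires R3, R6, R12, giving can_publish, ip_allowlisted, can_write.
Round 3 fires R4, giving quota_ok.
Round 4 fires R7, R10, giving session_fresh, break_glass.
Round 5 fires R5, giving owner.
break_glass appears in round 4, so it is derivable.

yes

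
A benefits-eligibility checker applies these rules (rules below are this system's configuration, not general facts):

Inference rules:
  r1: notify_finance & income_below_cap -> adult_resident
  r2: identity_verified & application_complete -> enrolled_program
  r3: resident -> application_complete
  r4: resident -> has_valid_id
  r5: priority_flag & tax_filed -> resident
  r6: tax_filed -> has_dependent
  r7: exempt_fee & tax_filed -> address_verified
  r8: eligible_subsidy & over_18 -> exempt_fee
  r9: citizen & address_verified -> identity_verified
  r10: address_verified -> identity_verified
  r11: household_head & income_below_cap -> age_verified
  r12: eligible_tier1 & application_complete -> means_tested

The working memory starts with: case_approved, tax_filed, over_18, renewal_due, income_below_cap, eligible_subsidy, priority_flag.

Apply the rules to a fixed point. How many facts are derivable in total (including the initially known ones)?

15

Round 1: r5 [priority_flag & tax_filed -> resident]; r6 [tax_filed -> has_dependent]; r8 [eligible_subsidy & over_18 -> exempt_fee]. New: resident, has_dependent, exempt_fee.
Round 2: r3 [resident -> application_complete]; r4 [resident -> has_valid_id]; r7 [exempt_fee & tax_filed -> address_verified]. New: application_complete, has_valid_id, address_verified.
Round 3: r10 [address_verified -> identity_verified]. New: identity_verified.
Round 4: r2 [identity_verified & application_complete -> enrolled_program]. New: enrolled_program.
Closure: {address_verified, application_complete, case_approved, eligible_subsidy, enrolled_program, exempt_fee, has_dependent, has_valid_id, identity_verified, income_below_cap, over_18, priority_flag, renewal_due, resident, tax_filed} — 15 facts.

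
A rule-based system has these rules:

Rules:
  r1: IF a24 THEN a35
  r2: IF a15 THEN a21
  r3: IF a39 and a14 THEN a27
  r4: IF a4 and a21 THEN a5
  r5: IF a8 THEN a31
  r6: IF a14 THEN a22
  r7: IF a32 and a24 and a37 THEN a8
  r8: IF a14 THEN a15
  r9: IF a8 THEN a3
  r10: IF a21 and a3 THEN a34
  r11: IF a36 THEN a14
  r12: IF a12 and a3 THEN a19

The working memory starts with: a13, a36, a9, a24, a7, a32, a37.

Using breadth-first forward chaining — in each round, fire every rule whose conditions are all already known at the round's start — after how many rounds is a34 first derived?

4

Round 1 — r1, r7, r11, derive a35, a8, a14.
Round 2 — r5, r6, r8, r9, derive a31, a22, a15, a3.
Round 3 — r2, derive a21.
Round 4 — r10, derive a34.
a34 first appears in round 4.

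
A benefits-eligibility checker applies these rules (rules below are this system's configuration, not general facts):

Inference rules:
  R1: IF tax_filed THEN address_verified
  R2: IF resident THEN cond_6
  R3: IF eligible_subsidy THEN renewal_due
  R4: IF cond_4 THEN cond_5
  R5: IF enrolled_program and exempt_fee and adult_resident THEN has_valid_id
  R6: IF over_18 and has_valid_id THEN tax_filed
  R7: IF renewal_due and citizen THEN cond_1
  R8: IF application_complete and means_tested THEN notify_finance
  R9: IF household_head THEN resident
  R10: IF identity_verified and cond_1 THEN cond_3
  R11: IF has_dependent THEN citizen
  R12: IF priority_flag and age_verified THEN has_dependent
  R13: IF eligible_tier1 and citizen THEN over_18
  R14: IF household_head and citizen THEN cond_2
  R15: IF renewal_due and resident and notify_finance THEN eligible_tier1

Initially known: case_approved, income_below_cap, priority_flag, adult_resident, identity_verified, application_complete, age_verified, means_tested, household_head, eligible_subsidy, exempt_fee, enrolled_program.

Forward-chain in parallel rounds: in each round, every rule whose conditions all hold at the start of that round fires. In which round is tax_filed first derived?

4

Round 1: R3 [IF eligible_subsidy THEN renewal_due]; R5 [IF enrolled_program and exempt_fee and adult_resident THEN has_valid_id]; R8 [IF application_complete and means_tested THEN notify_finance]; R9 [IF household_head THEN resident]; R12 [IF priority_flag and age_verified THEN has_dependent]. Adds renewal_due, has_valid_id, notify_finance, resident, has_dependent.
Round 2: R2 [IF resident THEN cond_6]; R11 [IF has_dependent THEN citizen]; R15 [IF renewal_due and resident and notify_finance THEN eligible_tier1]. Adds cond_6, citizen, eligible_tier1.
Round 3: R7 [IF renewal_due and citizen THEN cond_1]; R13 [IF eligible_tier1 and citizen THEN over_18]; R14 [IF household_head and citizen THEN cond_2]. Adds cond_1, over_18, cond_2.
Round 4: R6 [IF over_18 and has_valid_id THEN tax_filed]; R10 [IF identity_verified and cond_1 THEN cond_3]. Adds tax_filed, cond_3.
tax_filed first appears in round 4.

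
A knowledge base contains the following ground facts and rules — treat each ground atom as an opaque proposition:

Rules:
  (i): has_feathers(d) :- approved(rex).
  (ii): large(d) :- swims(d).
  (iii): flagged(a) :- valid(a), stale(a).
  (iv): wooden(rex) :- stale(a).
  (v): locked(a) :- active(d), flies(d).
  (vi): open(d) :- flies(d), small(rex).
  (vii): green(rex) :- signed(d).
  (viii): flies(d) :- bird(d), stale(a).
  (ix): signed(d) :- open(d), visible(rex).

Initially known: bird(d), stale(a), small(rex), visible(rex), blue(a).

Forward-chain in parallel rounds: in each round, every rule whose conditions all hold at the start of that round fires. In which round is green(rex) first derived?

Round 1: (iv) [wooden(rex) :- stale(a).]; (viii) [flies(d) :- bird(d), stale(a).]. Adds wooden(rex), flies(d).
Round 2: (vi) [open(d) :- flies(d), small(rex).]. Adds open(d).
Round 3: (ix) [signed(d) :- open(d), visible(rex).]. Adds signed(d).
Round 4: (vii) [green(rex) :- signed(d).]. Adds green(rex).
green(rex) first appears in round 4.

4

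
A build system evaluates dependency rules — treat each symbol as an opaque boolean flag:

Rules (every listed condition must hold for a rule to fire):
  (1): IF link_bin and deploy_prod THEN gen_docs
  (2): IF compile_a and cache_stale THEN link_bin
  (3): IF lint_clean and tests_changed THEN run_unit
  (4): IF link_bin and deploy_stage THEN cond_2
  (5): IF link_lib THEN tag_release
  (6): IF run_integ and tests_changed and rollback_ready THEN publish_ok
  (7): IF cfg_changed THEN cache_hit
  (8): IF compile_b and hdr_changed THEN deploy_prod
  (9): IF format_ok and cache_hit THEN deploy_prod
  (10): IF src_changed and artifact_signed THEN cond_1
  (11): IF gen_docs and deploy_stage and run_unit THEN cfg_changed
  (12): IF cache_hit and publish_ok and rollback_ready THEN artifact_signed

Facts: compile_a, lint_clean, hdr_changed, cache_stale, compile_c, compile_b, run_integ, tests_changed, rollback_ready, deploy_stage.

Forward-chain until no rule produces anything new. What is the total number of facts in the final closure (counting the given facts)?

Round 1 fires (2), (3), (6), (8), giving link_bin, run_unit, publish_ok, deploy_prod.
Round 2 fires (1), (4), giving gen_docs, cond_2.
Round 3 fires (11), giving cfg_changed.
Round 4 fires (7), giving cache_hit.
Round 5 fires (12), giving artifact_signed.
Closure: {artifact_signed, cache_hit, cache_stale, cfg_changed, compile_a, compile_b, compile_c, cond_2, deploy_prod, deploy_stage, gen_docs, hdr_changed, link_bin, lint_clean, publish_ok, rollback_ready, run_integ, run_unit, tests_changed} — 19 facts.

19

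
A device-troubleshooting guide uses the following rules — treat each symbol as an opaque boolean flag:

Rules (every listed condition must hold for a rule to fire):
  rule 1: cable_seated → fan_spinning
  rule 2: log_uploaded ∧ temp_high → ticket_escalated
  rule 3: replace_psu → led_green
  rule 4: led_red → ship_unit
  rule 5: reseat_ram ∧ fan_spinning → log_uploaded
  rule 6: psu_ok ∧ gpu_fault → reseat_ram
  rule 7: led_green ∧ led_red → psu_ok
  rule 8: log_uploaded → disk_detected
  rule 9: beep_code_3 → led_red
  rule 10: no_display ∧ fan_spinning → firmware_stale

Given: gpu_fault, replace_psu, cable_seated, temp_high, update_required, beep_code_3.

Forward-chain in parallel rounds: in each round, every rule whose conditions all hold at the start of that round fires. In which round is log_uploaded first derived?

4

[1] rule 1 [cable_seated → fan_spinning]; rule 3 [replace_psu → led_green]; rule 9 [beep_code_3 → led_red]. ⇒ new: fan_spinning, led_green, led_red.
[2] rule 4 [led_red → ship_unit]; rule 7 [led_green ∧ led_red → psu_ok]. ⇒ new: ship_unit, psu_ok.
[3] rule 6 [psu_ok ∧ gpu_fault → reseat_ram]. ⇒ new: reseat_ram.
[4] rule 5 [reseat_ram ∧ fan_spinning → log_uploaded]. ⇒ new: log_uploaded.
log_uploaded first appears in round 4.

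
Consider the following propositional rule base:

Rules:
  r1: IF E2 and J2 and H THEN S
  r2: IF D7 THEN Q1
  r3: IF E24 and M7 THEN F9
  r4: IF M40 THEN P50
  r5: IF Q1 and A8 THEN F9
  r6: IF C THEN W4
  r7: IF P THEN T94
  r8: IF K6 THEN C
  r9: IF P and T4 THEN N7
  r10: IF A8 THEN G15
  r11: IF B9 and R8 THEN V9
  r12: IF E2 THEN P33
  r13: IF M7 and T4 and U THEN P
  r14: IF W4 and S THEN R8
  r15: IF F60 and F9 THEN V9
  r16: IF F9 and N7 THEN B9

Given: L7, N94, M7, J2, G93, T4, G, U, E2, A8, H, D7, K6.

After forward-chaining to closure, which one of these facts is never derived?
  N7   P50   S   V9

Round 1: r1 [IF E2 and J2 and H THEN S]; r2 [IF D7 THEN Q1]; r8 [IF K6 THEN C]; r10 [IF A8 THEN G15]; r12 [IF E2 THEN P33]; r13 [IF M7 and T4 and U THEN P]. New: S, Q1, C, G15, P33, P.
Round 2: r5 [IF Q1 and A8 THEN F9]; r6 [IF C THEN W4]; r7 [IF P THEN T94]; r9 [IF P and T4 THEN N7]. New: F9, W4, T94, N7.
Round 3: r14 [IF W4 and S THEN R8]; r16 [IF F9 and N7 THEN B9]. New: R8, B9.
Round 4: r11 [IF B9 and R8 THEN V9]. New: V9.
Derived: S (round 1), N7 (round 2), V9 (round 4). P50 never appears in any round.

P50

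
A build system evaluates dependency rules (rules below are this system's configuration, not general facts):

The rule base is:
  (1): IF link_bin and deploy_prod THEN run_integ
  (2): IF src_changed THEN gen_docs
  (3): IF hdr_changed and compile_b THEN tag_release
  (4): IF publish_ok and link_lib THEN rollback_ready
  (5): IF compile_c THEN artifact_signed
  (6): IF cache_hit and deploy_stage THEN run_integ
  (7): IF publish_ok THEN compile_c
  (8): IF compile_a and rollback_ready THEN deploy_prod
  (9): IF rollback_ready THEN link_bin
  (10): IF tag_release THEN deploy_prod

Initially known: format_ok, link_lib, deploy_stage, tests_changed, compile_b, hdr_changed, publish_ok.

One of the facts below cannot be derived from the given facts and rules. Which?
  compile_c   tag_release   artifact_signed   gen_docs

gen_docs

Round 1: (3) [IF hdr_changed and compile_b THEN tag_release]; (4) [IF publish_ok and link_lib THEN rollback_ready]; (7) [IF publish_ok THEN compile_c]. New: tag_release, rollback_ready, compile_c.
Round 2: (5) [IF compile_c THEN artifact_signed]; (9) [IF rollback_ready THEN link_bin]; (10) [IF tag_release THEN deploy_prod]. New: artifact_signed, link_bin, deploy_prod.
Round 3: (1) [IF link_bin and deploy_prod THEN run_integ]. New: run_integ.
Derived: tag_release (round 1), compile_c (round 1), artifact_signed (round 2). gen_docs never appears in any round.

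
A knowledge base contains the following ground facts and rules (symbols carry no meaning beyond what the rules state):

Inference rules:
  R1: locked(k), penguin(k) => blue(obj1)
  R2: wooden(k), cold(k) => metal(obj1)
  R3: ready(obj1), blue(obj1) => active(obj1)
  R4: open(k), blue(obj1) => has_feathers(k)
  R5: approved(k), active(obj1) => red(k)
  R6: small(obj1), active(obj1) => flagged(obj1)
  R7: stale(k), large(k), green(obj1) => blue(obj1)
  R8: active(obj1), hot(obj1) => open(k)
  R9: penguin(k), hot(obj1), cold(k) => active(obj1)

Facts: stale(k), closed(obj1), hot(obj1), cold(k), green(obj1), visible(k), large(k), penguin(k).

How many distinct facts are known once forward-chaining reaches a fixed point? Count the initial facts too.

Round 1 fires R7, R9, giving blue(obj1), active(obj1).
Round 2 fires R8, giving open(k).
Round 3 fires R4, giving has_feathers(k).
Closure: {active(obj1), blue(obj1), closed(obj1), cold(k), green(obj1), has_feathers(k), hot(obj1), large(k), open(k), penguin(k), stale(k), visible(k)} — 12 facts.

12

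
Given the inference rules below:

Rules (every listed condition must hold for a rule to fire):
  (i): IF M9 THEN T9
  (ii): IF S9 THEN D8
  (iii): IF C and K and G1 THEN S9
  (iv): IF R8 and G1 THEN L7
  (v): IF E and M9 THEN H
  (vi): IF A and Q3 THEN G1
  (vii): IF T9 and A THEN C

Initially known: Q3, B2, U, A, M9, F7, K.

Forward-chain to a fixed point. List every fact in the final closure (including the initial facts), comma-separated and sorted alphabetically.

Round 1: (i) [IF M9 THEN T9]; (vi) [IF A and Q3 THEN G1]. New: T9, G1.
Round 2: (vii) [IF T9 and A THEN C]. New: C.
Round 3: (iii) [IF C and K and G1 THEN S9]. New: S9.
Round 4: (ii) [IF S9 THEN D8]. New: D8.

A, B2, C, D8, F7, G1, K, M9, Q3, S9, T9, U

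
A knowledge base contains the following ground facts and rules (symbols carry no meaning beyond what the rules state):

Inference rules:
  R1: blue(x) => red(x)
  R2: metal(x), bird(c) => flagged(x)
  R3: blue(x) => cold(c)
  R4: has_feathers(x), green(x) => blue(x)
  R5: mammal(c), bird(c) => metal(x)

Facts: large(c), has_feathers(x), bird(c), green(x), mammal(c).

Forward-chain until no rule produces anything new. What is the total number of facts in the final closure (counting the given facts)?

Round 1: R4 [has_feathers(x), green(x) => blue(x)]; R5 [mammal(c), bird(c) => metal(x)]. Adds blue(x), metal(x).
Round 2: R1 [blue(x) => red(x)]; R2 [metal(x), bird(c) => flagged(x)]; R3 [blue(x) => cold(c)]. Adds red(x), flagged(x), cold(c).
Closure: {bird(c), blue(x), cold(c), flagged(x), green(x), has_feathers(x), large(c), mammal(c), metal(x), red(x)} — 10 facts.

10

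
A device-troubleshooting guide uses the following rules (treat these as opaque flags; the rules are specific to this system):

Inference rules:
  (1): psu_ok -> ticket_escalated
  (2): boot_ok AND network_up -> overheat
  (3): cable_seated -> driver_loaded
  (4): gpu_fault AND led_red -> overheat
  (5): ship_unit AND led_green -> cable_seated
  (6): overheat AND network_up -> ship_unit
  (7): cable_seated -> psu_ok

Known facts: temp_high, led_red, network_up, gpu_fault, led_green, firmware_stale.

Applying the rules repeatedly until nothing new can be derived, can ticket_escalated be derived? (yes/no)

Round 1: (4) [gpu_fault AND led_red -> overheat]. New: overheat.
Round 2: (6) [overheat AND network_up -> ship_unit]. New: ship_unit.
Round 3: (5) [ship_unit AND led_green -> cable_seated]. New: cable_seated.
Round 4: (3) [cable_seated -> driver_loaded]; (7) [cable_seated -> psu_ok]. New: driver_loaded, psu_ok.
Round 5: (1) [psu_ok -> ticket_escalated]. New: ticket_escalated.
ticket_escalated appears in round 5, so it is derivable.

yes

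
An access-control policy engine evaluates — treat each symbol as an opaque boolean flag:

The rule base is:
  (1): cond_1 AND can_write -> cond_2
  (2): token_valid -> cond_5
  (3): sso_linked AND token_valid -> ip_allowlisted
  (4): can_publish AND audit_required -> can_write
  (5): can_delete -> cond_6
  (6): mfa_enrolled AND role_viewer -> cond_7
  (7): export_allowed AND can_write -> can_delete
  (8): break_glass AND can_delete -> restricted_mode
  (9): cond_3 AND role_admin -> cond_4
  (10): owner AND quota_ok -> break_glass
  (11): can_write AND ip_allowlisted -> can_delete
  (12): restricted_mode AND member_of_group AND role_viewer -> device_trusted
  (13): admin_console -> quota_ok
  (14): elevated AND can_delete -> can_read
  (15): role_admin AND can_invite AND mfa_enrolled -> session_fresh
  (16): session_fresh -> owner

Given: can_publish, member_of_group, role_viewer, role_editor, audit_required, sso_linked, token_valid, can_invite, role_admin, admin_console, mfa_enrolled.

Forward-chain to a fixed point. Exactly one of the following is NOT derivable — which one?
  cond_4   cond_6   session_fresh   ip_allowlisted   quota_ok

Round 1: (2) [token_valid -> cond_5]; (3) [sso_linked AND token_valid -> ip_allowlisted]; (4) [can_publish AND audit_required -> can_write]; (6) [mfa_enrolled AND role_viewer -> cond_7]; (13) [admin_console -> quota_ok]; (15) [role_admin AND can_invite AND mfa_enrolled -> session_fresh]. Adds cond_5, ip_allowlisted, can_write, cond_7, quota_ok, session_fresh.
Round 2: (11) [can_write AND ip_allowlisted -> can_delete]; (16) [session_fresh -> owner]. Adds can_delete, owner.
Round 3: (5) [can_delete -> cond_6]; (10) [owner AND quota_ok -> break_glass]. Adds cond_6, break_glass.
Round 4: (8) [break_glass AND can_delete -> restricted_mode]. Adds restricted_mode.
Round 5: (12) [restricted_mode AND member_of_group AND role_viewer -> device_trusted]. Adds device_trusted.
Derived: ip_allowlisted (round 1), cond_6 (round 3), quota_ok (round 1), session_fresh (round 1). cond_4 never appears in any round.

cond_4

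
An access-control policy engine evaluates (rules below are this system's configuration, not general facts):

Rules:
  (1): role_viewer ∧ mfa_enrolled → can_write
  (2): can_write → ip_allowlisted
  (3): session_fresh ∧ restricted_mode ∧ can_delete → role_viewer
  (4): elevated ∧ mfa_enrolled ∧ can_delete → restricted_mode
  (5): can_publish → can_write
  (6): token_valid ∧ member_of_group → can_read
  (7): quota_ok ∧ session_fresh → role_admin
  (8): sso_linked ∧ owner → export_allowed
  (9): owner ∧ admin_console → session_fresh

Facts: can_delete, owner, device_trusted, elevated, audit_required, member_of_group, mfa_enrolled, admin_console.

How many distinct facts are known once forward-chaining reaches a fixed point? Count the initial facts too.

13

Round 1: (4) [elevated ∧ mfa_enrolled ∧ can_delete → restricted_mode]; (9) [owner ∧ admin_console → session_fresh]. Adds restricted_mode, session_fresh.
Round 2: (3) [session_fresh ∧ restricted_mode ∧ can_delete → role_viewer]. Adds role_viewer.
Round 3: (1) [role_viewer ∧ mfa_enrolled → can_write]. Adds can_write.
Round 4: (2) [can_write → ip_allowlisted]. Adds ip_allowlisted.
Closure: {admin_console, audit_required, can_delete, can_write, device_trusted, elevated, ip_allowlisted, member_of_group, mfa_enrolled, owner, restricted_mode, role_viewer, session_fresh} — 13 facts.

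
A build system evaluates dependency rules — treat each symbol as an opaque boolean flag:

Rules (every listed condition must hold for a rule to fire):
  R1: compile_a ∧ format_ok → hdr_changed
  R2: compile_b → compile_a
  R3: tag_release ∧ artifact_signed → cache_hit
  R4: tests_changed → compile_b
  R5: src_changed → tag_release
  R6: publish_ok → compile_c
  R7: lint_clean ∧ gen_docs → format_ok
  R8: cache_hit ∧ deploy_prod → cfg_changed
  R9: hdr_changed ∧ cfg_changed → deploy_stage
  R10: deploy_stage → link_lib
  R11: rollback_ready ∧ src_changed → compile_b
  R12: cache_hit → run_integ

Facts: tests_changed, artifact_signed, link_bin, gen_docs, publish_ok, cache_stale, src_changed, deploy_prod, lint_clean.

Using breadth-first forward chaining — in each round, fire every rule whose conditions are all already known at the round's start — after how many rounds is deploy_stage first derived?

Round 1: R4 [tests_changed → compile_b]; R5 [src_changed → tag_release]; R6 [publish_ok → compile_c]; R7 [lint_clean ∧ gen_docs → format_ok]. New: compile_b, tag_release, compile_c, format_ok.
Round 2: R2 [compile_b → compile_a]; R3 [tag_release ∧ artifact_signed → cache_hit]. New: compile_a, cache_hit.
Round 3: R1 [compile_a ∧ format_ok → hdr_changed]; R8 [cache_hit ∧ deploy_prod → cfg_changed]; R12 [cache_hit → run_integ]. New: hdr_changed, cfg_changed, run_integ.
Round 4: R9 [hdr_changed ∧ cfg_changed → deploy_stage]. New: deploy_stage.
deploy_stage first appears in round 4.

4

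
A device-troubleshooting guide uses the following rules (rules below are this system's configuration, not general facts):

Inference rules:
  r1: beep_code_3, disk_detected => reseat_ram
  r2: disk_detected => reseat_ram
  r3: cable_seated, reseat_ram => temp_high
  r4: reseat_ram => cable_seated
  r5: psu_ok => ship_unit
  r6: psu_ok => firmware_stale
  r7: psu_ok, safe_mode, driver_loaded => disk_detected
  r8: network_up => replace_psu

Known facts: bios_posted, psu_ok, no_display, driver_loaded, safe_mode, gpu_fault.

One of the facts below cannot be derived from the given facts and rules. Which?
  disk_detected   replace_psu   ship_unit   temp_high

replace_psu

Round 1 — r5, r6, r7, derive ship_unit, firmware_stale, disk_detected.
Round 2 — r2, derive reseat_ram.
Round 3 — r4, derive cable_seated.
Round 4 — r3, derive temp_high.
Derived: disk_detected (round 1), ship_unit (round 1), temp_high (round 4). replace_psu never appears in any round.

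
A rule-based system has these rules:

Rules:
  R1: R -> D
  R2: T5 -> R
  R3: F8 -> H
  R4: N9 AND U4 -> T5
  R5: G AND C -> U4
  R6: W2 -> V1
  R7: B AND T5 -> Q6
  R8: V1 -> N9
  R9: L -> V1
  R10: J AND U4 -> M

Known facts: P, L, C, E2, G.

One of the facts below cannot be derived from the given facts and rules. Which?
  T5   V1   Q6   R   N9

Round 1 — R5, R9, derive U4, V1.
Round 2 — R8, derive N9.
Round 3 — R4, derive T5.
Round 4 — R2, derive R.
Round 5 — R1, derive D.
Derived: N9 (round 2), V1 (round 1), R (round 4), T5 (round 3). Q6 never appears in any round.

Q6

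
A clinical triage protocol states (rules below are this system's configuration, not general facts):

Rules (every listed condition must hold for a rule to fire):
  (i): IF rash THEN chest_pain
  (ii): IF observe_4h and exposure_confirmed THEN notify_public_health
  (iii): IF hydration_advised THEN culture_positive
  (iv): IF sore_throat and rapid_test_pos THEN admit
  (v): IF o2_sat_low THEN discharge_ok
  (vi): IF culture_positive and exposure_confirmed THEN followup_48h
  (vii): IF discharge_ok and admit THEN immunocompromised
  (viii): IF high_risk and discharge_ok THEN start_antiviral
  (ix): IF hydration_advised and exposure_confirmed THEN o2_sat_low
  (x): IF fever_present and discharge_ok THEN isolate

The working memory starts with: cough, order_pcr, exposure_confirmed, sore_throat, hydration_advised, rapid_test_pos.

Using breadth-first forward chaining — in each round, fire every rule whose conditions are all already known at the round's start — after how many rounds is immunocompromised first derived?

Round 1 fires (iii), (iv), (ix), giving culture_positive, admit, o2_sat_low.
Round 2 fires (v), (vi), giving discharge_ok, followup_48h.
Round 3 fires (vii), giving immunocompromised.
immunocompromised first appears in round 3.

3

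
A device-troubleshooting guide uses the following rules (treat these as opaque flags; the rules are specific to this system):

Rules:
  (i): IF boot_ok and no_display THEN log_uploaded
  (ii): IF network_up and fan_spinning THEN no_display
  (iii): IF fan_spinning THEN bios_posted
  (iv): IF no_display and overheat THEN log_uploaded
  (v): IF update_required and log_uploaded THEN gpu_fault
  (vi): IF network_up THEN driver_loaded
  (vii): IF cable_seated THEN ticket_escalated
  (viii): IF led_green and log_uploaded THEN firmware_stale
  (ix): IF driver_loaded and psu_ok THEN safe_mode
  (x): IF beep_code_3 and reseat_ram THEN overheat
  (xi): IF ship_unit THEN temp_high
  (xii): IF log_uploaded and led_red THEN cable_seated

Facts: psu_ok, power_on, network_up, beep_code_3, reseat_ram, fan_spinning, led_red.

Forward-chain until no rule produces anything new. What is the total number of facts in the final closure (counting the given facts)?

Round 1: (ii) [IF network_up and fan_spinning THEN no_display]; (iii) [IF fan_spinning THEN bios_posted]; (vi) [IF network_up THEN driver_loaded]; (x) [IF beep_code_3 and reseat_ram THEN overheat]. Adds no_display, bios_posted, driver_loaded, overheat.
Round 2: (iv) [IF no_display and overheat THEN log_uploaded]; (ix) [IF driver_loaded and psu_ok THEN safe_mode]. Adds log_uploaded, safe_mode.
Round 3: (xii) [IF log_uploaded and led_red THEN cable_seated]. Adds cable_seated.
Round 4: (vii) [IF cable_seated THEN ticket_escalated]. Adds ticket_escalated.
Closure: {beep_code_3, bios_posted, cable_seated, driver_loaded, fan_spinning, led_red, log_uploaded, network_up, no_display, overheat, power_on, psu_ok, reseat_ram, safe_mode, ticket_escalated} — 15 facts.

15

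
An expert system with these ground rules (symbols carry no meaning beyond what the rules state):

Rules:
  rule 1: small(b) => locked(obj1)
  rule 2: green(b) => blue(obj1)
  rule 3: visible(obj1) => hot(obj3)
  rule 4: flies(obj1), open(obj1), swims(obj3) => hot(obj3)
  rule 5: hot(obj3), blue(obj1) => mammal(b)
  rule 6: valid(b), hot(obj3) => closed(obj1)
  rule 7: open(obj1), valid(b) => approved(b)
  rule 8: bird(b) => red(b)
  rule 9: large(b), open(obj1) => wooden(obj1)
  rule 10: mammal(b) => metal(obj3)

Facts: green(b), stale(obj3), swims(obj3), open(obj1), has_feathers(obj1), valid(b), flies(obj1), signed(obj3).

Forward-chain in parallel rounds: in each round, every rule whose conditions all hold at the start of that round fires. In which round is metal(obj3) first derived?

3

Round 1 fires rule 2, rule 4, rule 7, giving blue(obj1), hot(obj3), approved(b).
Round 2 fires rule 5, rule 6, giving mammal(b), closed(obj1).
Round 3 fires rule 10, giving metal(obj3).
metal(obj3) first appears in round 3.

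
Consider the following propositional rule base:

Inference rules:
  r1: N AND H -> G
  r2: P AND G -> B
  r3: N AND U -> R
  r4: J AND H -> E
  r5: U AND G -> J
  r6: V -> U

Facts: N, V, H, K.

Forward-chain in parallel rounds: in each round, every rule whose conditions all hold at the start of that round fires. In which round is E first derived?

Round 1: r1 [N AND H -> G]; r6 [V -> U]. Adds G, U.
Round 2: r3 [N AND U -> R]; r5 [U AND G -> J]. Adds R, J.
Round 3: r4 [J AND H -> E]. Adds E.
E first appears in round 3.

3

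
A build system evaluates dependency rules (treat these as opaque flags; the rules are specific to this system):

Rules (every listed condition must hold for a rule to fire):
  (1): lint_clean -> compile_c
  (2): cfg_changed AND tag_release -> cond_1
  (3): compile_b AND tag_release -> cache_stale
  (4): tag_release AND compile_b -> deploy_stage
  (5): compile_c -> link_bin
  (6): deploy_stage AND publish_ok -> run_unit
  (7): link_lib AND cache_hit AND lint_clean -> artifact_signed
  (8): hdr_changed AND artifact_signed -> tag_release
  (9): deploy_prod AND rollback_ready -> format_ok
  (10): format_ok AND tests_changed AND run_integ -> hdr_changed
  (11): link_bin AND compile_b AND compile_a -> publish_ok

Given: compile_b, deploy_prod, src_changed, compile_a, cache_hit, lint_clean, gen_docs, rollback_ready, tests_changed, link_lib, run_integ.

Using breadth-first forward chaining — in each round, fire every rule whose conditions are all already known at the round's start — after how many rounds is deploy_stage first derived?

4

Round 1: (1) [lint_clean -> compile_c]; (7) [link_lib AND cache_hit AND lint_clean -> artifact_signed]; (9) [deploy_prod AND rollback_ready -> format_ok]. Adds compile_c, artifact_signed, format_ok.
Round 2: (5) [compile_c -> link_bin]; (10) [format_ok AND tests_changed AND run_integ -> hdr_changed]. Adds link_bin, hdr_changed.
Round 3: (8) [hdr_changed AND artifact_signed -> tag_release]; (11) [link_bin AND compile_b AND compile_a -> publish_ok]. Adds tag_release, publish_ok.
Round 4: (3) [compile_b AND tag_release -> cache_stale]; (4) [tag_release AND compile_b -> deploy_stage]. Adds cache_stale, deploy_stage.
deploy_stage first appears in round 4.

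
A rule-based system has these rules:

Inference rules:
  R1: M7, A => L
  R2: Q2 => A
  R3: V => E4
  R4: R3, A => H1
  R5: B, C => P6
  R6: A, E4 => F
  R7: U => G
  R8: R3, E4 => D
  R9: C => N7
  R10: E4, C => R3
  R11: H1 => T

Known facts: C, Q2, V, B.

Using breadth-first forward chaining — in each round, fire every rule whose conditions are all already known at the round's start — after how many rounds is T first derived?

4

Round 1 fires R2, R3, R5, R9, giving A, E4, P6, N7.
Round 2 fires R6, R10, giving F, R3.
Round 3 fires R4, R8, giving H1, D.
Round 4 fires R11, giving T.
T first appears in round 4.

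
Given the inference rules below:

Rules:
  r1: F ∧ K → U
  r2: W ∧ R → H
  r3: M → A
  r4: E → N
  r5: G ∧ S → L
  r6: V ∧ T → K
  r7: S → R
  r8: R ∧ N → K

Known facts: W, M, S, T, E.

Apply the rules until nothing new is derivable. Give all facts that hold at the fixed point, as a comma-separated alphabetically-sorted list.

[1] r3 [M → A]; r4 [E → N]; r7 [S → R]. ⇒ new: A, N, R.
[2] r2 [W ∧ R → H]; r8 [R ∧ N → K]. ⇒ new: H, K.

A, E, H, K, M, N, R, S, T, W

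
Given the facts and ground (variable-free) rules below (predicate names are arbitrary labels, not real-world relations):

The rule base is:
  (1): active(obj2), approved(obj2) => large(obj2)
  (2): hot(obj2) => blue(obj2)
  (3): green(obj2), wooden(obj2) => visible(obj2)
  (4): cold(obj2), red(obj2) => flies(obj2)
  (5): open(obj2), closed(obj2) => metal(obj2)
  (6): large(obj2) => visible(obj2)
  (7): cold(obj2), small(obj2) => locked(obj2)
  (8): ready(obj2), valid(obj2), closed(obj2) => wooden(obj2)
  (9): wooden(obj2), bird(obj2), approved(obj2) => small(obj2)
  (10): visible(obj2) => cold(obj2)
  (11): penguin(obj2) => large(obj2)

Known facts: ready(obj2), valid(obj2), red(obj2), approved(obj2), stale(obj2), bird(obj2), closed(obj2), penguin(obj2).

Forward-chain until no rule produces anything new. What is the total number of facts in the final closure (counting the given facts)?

15

Round 1: (8) [ready(obj2), valid(obj2), closed(obj2) => wooden(obj2)]; (11) [penguin(obj2) => large(obj2)]. Adds wooden(obj2), large(obj2).
Round 2: (6) [large(obj2) => visible(obj2)]; (9) [wooden(obj2), bird(obj2), approved(obj2) => small(obj2)]. Adds visible(obj2), small(obj2).
Round 3: (10) [visible(obj2) => cold(obj2)]. Adds cold(obj2).
Round 4: (4) [cold(obj2), red(obj2) => flies(obj2)]; (7) [cold(obj2), small(obj2) => locked(obj2)]. Adds flies(obj2), locked(obj2).
Closure: {approved(obj2), bird(obj2), closed(obj2), cold(obj2), flies(obj2), large(obj2), locked(obj2), penguin(obj2), ready(obj2), red(obj2), small(obj2), stale(obj2), valid(obj2), visible(obj2), wooden(obj2)} — 15 facts.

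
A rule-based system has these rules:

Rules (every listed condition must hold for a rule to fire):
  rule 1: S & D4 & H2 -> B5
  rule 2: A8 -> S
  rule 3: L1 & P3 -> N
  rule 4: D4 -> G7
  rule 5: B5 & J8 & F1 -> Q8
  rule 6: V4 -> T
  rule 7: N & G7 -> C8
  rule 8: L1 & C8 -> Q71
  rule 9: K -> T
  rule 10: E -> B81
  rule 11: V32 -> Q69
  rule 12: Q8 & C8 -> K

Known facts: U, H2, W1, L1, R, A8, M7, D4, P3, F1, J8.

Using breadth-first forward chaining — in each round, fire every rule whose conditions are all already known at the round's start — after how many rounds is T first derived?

5

Round 1 — rule 2, rule 3, rule 4, derive S, N, G7.
Round 2 — rule 1, rule 7, derive B5, C8.
Round 3 — rule 5, rule 8, derive Q8, Q71.
Round 4 — rule 12, derive K.
Round 5 — rule 9, derive T.
T first appears in round 5.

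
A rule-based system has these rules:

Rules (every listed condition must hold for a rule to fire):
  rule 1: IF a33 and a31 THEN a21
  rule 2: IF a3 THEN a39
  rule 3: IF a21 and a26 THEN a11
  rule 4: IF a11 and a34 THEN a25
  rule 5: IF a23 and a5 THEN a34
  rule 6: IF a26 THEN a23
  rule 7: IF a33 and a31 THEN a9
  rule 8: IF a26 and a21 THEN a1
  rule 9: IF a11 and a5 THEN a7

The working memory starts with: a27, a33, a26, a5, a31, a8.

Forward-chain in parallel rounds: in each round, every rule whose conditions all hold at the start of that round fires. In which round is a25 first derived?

Round 1: rule 1 [IF a33 and a31 THEN a21]; rule 6 [IF a26 THEN a23]; rule 7 [IF a33 and a31 THEN a9]. Adds a21, a23, a9.
Round 2: rule 3 [IF a21 and a26 THEN a11]; rule 5 [IF a23 and a5 THEN a34]; rule 8 [IF a26 and a21 THEN a1]. Adds a11, a34, a1.
Round 3: rule 4 [IF a11 and a34 THEN a25]; rule 9 [IF a11 and a5 THEN a7]. Adds a25, a7.
a25 first appears in round 3.

3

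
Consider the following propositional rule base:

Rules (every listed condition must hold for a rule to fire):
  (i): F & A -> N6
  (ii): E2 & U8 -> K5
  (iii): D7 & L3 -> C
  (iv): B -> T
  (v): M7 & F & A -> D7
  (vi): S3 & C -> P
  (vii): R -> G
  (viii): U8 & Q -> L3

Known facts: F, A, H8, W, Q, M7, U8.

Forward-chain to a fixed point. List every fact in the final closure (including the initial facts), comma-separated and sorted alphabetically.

A, C, D7, F, H8, L3, M7, N6, Q, U8, W

Round 1: (i) [F & A -> N6]; (v) [M7 & F & A -> D7]; (viii) [U8 & Q -> L3]. New: N6, D7, L3.
Round 2: (iii) [D7 & L3 -> C]. New: C.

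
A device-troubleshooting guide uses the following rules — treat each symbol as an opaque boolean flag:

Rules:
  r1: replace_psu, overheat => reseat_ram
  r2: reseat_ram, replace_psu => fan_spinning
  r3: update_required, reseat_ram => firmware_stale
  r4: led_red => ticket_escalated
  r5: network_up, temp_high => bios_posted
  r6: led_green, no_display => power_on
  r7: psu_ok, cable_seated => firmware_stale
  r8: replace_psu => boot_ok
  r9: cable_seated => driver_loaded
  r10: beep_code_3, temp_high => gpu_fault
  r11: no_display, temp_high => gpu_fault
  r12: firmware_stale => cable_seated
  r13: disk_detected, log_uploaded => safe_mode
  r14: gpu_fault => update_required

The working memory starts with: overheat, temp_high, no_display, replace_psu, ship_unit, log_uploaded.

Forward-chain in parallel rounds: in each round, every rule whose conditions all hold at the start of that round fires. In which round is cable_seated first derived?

4

Round 1 — r1, r8, r11, derive reseat_ram, boot_ok, gpu_fault.
Round 2 — r2, r14, derive fan_spinning, update_required.
Round 3 — r3, derive firmware_stale.
Round 4 — r12, derive cable_seated.
cable_seated first appears in round 4.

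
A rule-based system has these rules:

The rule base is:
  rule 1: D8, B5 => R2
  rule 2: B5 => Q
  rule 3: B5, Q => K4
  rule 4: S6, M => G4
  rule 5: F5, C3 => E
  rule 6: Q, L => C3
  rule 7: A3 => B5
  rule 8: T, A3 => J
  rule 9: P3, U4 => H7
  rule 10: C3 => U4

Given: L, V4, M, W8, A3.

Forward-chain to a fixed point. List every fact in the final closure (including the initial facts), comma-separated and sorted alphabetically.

Round 1: rule 7 [A3 => B5]. Adds B5.
Round 2: rule 2 [B5 => Q]. Adds Q.
Round 3: rule 3 [B5, Q => K4]; rule 6 [Q, L => C3]. Adds K4, C3.
Round 4: rule 10 [C3 => U4]. Adds U4.

A3, B5, C3, K4, L, M, Q, U4, V4, W8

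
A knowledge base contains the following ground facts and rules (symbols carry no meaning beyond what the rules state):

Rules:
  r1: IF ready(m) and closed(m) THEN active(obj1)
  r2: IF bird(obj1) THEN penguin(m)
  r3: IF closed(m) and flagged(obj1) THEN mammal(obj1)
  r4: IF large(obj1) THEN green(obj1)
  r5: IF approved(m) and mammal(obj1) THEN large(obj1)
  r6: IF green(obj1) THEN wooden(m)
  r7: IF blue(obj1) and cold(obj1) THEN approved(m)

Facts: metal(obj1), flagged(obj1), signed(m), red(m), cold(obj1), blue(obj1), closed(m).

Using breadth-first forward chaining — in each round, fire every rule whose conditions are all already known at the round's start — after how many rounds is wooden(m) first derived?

Round 1 fires r3, r7, giving mammal(obj1), approved(m).
Round 2 fires r5, giving large(obj1).
Round 3 fires r4, giving green(obj1).
Round 4 fires r6, giving wooden(m).
wooden(m) first appears in round 4.

4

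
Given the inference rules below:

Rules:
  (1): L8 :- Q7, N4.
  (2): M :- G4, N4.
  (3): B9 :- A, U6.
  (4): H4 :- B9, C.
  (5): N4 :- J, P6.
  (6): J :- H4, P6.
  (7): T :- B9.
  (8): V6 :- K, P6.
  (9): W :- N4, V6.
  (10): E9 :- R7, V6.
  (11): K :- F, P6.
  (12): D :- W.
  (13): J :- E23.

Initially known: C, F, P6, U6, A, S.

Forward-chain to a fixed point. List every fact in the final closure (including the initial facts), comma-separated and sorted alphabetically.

A, B9, C, D, F, H4, J, K, N4, P6, S, T, U6, V6, W

[1] (3) [B9 :- A, U6.]; (11) [K :- F, P6.]. ⇒ new: B9, K.
[2] (4) [H4 :- B9, C.]; (7) [T :- B9.]; (8) [V6 :- K, P6.]. ⇒ new: H4, T, V6.
[3] (6) [J :- H4, P6.]. ⇒ new: J.
[4] (5) [N4 :- J, P6.]. ⇒ new: N4.
[5] (9) [W :- N4, V6.]. ⇒ new: W.
[6] (12) [D :- W.]. ⇒ new: D.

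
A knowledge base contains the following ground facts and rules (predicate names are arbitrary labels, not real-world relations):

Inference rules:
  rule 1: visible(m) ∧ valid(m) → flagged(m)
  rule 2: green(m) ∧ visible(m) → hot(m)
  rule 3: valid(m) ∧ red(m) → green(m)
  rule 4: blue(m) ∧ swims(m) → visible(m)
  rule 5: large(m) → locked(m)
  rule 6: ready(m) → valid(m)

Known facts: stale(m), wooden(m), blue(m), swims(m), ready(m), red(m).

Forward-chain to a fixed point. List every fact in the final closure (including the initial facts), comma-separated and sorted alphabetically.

blue(m), flagged(m), green(m), hot(m), ready(m), red(m), stale(m), swims(m), valid(m), visible(m), wooden(m)

Round 1 — rule 4, rule 6, derive visible(m), valid(m).
Round 2 — rule 1, rule 3, derive flagged(m), green(m).
Round 3 — rule 2, derive hot(m).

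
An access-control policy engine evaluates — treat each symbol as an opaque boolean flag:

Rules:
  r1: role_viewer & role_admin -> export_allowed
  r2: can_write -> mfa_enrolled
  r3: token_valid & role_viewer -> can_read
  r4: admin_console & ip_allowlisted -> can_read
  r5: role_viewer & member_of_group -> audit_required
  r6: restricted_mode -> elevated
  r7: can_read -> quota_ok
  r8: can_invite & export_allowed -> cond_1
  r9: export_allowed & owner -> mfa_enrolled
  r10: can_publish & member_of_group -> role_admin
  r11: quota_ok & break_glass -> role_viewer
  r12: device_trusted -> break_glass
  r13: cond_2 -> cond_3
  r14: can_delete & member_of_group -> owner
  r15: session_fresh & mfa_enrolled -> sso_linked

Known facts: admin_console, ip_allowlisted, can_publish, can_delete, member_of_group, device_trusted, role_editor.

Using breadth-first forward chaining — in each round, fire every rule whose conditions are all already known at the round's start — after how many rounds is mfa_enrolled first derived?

5

Round 1 fires r4, r10, r12, r14, giving can_read, role_admin, break_glass, owner.
Round 2 fires r7, giving quota_ok.
Round 3 fires r11, giving role_viewer.
Round 4 fires r1, r5, giving export_allowed, audit_required.
Round 5 fires r9, giving mfa_enrolled.
mfa_enrolled first appears in round 5.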